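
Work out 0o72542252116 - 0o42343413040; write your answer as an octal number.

0o30176637056

Subtract column by column in base 8:
  6-0 → 6
  1-4 → 5 (borrow)
  1-0-1 → 0
  2-3 → 7 (borrow)
  5-1-1 → 3
  2-4 → 6 (borrow)
  2-3-1 → 6 (borrow)
  4-4-1 → 7 (borrow)
  5-3-1 → 1
  2-2 → 0
  7-4 → 3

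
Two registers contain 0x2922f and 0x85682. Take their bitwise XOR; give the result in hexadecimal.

0xac4ad

XOR each hex digit independently (no carries):
  2^8=a, 9^5=c, 2^6=4, 2^8=a, f^2=d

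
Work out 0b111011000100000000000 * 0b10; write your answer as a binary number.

Multiply each base-2 digit by 2, carrying:
  0×2 = 0 → write 0
  0×2 = 0 → write 0
  0×2 = 0 → write 0
  0×2 = 0 → write 0
  0×2 = 0 → write 0
  0×2 = 0 → write 0
  0×2 = 0 → write 0
  0×2 = 0 → write 0
  0×2 = 0 → write 0
  0×2 = 0 → write 0
  0×2 = 0 → write 0
  1×2 = 2 → write 0 carry 1
  0×2+1 = 1 → write 1
  0×2 = 0 → write 0
  0×2 = 0 → write 0
  1×2 = 2 → write 0 carry 1
  1×2+1 = 3 → write 1 carry 1
  0×2+1 = 1 → write 1
  1×2 = 2 → write 0 carry 1
  1×2+1 = 3 → write 1 carry 1
  1×2+1 = 3 → write 1 carry 1
  remaining carry: 1

0b1110110001000000000000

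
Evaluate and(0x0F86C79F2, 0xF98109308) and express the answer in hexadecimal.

AND each hex digit independently (no carries):
  0&F=0, F&9=9, 8&8=8, 6&1=0, C&0=0, 7&9=1, 9&3=1, F&0=0, 2&8=0

0x098001100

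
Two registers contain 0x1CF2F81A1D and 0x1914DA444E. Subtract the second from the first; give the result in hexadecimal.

Subtract column by column in base 16:
  D-E → F (borrow)
  1-4-1 → C (borrow)
  A-4-1 → 5
  1-4 → D (borrow)
  8-A-1 → D (borrow)
  F-D-1 → 1
  2-4 → E (borrow)
  F-1-1 → D
  C-9 → 3
  1-1 → 0

0x3DE1DD5CF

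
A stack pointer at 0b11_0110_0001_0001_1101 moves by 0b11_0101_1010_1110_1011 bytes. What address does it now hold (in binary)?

0b1101011110000001000

Add column by column in base 2, right to left:
  1+1 = 0 carry 1
  0+1+1 = 0 carry 1
  1+0+1 = 0 carry 1
  1+1+1 = 1 carry 1
  1+0+1 = 0 carry 1
  0+1+1 = 0 carry 1
  0+1+1 = 0 carry 1
  0+1+1 = 0 carry 1
  1+0+1 = 0 carry 1
  0+1+1 = 0 carry 1
  0+0+1 = 1
  0+1 = 1
  0+1 = 1
  1+0 = 1
  1+1 = 0 carry 1
  0+0+1 = 1
  1+1 = 0 carry 1
  1+1+1 = 1 carry 1
  final carry 1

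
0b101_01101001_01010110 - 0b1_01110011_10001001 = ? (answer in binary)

Subtract column by column in base 2:
  0-1 → 1 (borrow)
  1-0-1 → 0
  1-0 → 1
  0-1 → 1 (borrow)
  1-0-1 → 0
  0-0 → 0
  1-0 → 1
  0-1 → 1 (borrow)
  1-1-1 → 1 (borrow)
  0-1-1 → 0 (borrow)
  0-0-1 → 1 (borrow)
  1-0-1 → 0
  0-1 → 1 (borrow)
  1-1-1 → 1 (borrow)
  1-1-1 → 1 (borrow)
  0-0-1 → 1 (borrow)
  1-1-1 → 1 (borrow)
  0-0-1 → 1 (borrow)
  1-0-1 → 0

0b111111010111001101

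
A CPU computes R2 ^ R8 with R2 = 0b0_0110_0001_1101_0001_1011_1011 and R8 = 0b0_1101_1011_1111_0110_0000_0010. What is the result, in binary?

XOR bit by bit (1 where the bits differ):
  0011000011101000110111011
^ 0110110111111011000000010
= 0101110100010011110111001

0b0101110100010011110111001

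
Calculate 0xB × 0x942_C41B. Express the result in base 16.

0x65DE6D29

Multiply each base-16 digit by 11, carrying:
  B×11 = 121 → write 9 carry 7
  1×11+7 = 18 → write 2 carry 1
  4×11+1 = 45 → write D carry 2
  C×11+2 = 134 → write 6 carry 8
  2×11+8 = 30 → write E carry 1
  4×11+1 = 45 → write D carry 2
  9×11+2 = 101 → write 5 carry 6
  remaining carry: 6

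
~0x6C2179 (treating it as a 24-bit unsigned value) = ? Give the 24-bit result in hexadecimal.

Each hex digit d becomes F−d:
  6→9, C→3, 2→D, 1→E, 7→8, 9→6

0x93DE86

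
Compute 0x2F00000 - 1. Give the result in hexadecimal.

The trailing 5 digits are 0, so subtracting 1 borrows through: they become F and the next digit up decrements.

0x2EFFFFF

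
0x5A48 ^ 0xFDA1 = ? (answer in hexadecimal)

XOR each hex digit independently (no carries):
  5^F=A, A^D=7, 4^A=E, 8^1=9

0xA7E9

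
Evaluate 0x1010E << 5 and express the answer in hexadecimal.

5 bits is not a whole number of base-16 digits; in binary: 10000000100001110 << 5 = 1000000010000111000000.

0x2021C0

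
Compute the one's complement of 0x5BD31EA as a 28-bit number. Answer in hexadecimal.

0xA42CE15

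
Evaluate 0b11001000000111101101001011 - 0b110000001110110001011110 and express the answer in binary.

0b10010111111000111011101101

Subtract column by column in base 2:
  1-0 → 1
  1-1 → 0
  0-1 → 1 (borrow)
  1-1-1 → 1 (borrow)
  0-1-1 → 0 (borrow)
  0-0-1 → 1 (borrow)
  1-1-1 → 1 (borrow)
  0-0-1 → 1 (borrow)
  1-0-1 → 0
  1-0 → 1
  0-1 → 1 (borrow)
  1-1-1 → 1 (borrow)
  1-0-1 → 0
  1-1 → 0
  1-1 → 0
  0-1 → 1 (borrow)
  0-0-1 → 1 (borrow)
  0-0-1 → 1 (borrow)
  0-0-1 → 1 (borrow)
  0-0-1 → 1 (borrow)
  0-0-1 → 1 (borrow)
  1-0-1 → 0
  0-1 → 1 (borrow)
  0-1-1 → 0 (borrow)
  1-0-1 → 0
  1-0 → 1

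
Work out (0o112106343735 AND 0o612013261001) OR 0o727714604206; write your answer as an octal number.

0o112106343735 AND 0o612013261001 = 0o012002241001.
Then OR with 0o727714604206.

0o737716645207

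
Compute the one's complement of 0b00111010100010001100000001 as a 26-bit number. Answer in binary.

0b11000101011101110011111110

Invert each bit: 00111010100010001100000001 → 11000101011101110011111110.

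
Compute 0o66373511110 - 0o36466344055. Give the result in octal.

0o27705145033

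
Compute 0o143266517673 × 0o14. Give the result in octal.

0o2250217676304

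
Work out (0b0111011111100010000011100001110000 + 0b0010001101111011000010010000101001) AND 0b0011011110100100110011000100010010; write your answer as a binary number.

Add column by column in base 2, right to left:
  0+1 = 1
  0+0 = 0
  0+0 = 0
  0+1 = 1
  1+0 = 1
  1+1 = 0 carry 1
  1+0+1 = 0 carry 1
  0+0+1 = 1
  0+0 = 0
  0+0 = 0
  0+1 = 1
  1+0 = 1
  1+0 = 1
  1+1 = 0 carry 1
  0+0+1 = 1
  0+0 = 0
  0+0 = 0
  0+0 = 0
  0+1 = 1
  1+1 = 0 carry 1
  0+0+1 = 1
  0+1 = 1
  0+1 = 1
  1+1 = 0 carry 1
  1+1+1 = 1 carry 1
  1+0+1 = 0 carry 1
  1+1+1 = 1 carry 1
  1+1+1 = 1 carry 1
  1+0+1 = 0 carry 1
  0+0+1 = 1
  1+0 = 1
  1+1 = 0 carry 1
  1+0+1 = 0 carry 1
  final carry 1
Sum = 0b1001101101011101000101110010011001; now AND with 0b0011011110100100110011000100010010:
  1001101101011101000101110010011001
& 0011011110100100110011000100010010
= 0001001100000100000001000000010000

0b1001100000100000001000000010000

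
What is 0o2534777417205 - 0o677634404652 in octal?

0o1635143012333

Subtract column by column in base 8:
  5-2 → 3
  0-5 → 3 (borrow)
  2-6-1 → 3 (borrow)
  7-4-1 → 2
  1-0 → 1
  4-4 → 0
  7-4 → 3
  7-3 → 4
  7-6 → 1
  4-7 → 5 (borrow)
  3-7-1 → 3 (borrow)
  5-6-1 → 6 (borrow)
  2-0-1 → 1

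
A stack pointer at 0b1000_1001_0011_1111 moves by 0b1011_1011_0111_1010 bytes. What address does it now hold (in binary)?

0b10100010010111001

Add column by column in base 2, right to left:
  1+0 = 1
  1+1 = 0 carry 1
  1+0+1 = 0 carry 1
  1+1+1 = 1 carry 1
  1+1+1 = 1 carry 1
  1+1+1 = 1 carry 1
  0+1+1 = 0 carry 1
  0+0+1 = 1
  1+1 = 0 carry 1
  0+1+1 = 0 carry 1
  0+0+1 = 1
  1+1 = 0 carry 1
  0+1+1 = 0 carry 1
  0+1+1 = 0 carry 1
  0+0+1 = 1
  1+1 = 0 carry 1
  final carry 1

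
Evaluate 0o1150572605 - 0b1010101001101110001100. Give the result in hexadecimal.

0o1150572605 = 0x9A2F585 in hexadecimal.
0b1010101001101110001100 = 0x2A9B8C in hexadecimal.
Subtract column by column in base 16:
  5-C → 9 (borrow)
  8-8-1 → F (borrow)
  5-B-1 → 9 (borrow)
  F-9-1 → 5
  2-A → 8 (borrow)
  A-2-1 → 7
  9-0 → 9

0x97859F9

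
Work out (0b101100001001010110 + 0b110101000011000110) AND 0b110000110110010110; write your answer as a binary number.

Add column by column in base 2, right to left:
  0+0 = 0
  1+1 = 0 carry 1
  1+1+1 = 1 carry 1
  0+0+1 = 1
  1+0 = 1
  0+0 = 0
  1+1 = 0 carry 1
  0+1+1 = 0 carry 1
  0+0+1 = 1
  1+0 = 1
  0+0 = 0
  0+0 = 0
  0+1 = 1
  0+0 = 0
  1+1 = 0 carry 1
  1+0+1 = 0 carry 1
  0+1+1 = 0 carry 1
  1+1+1 = 1 carry 1
  final carry 1
Sum = 0b1100001001100011100; now AND with 0b110000110110010110:
  1100001001100011100
& 0110000110110010110
= 0100000000100010100

0b100000000100010100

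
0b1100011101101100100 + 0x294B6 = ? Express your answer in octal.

0b1100011101101100100 = 0o1435544 in octal.
0x294B6 = 0o512266 in octal.
Add column by column in base 8, right to left:
  4+6 = 2 carry 1
  4+6+1 = 3 carry 1
  5+2+1 = 0 carry 1
  5+2+1 = 0 carry 1
  3+1+1 = 5
  4+5 = 1 carry 1
  1+0+1 = 2

0o2150032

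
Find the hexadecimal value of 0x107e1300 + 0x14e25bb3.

0x25606eb3

Add column by column in base 16, right to left:
  0+3 = 3
  0+b = b
  3+b = e
  1+5 = 6
  e+2 = 0 carry 1
  7+e+1 = 6 carry 1
  0+4+1 = 5
  1+1 = 2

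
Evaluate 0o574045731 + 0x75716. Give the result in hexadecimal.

0x5F7A2EF

0o574045731 = 0x5F04BD9 in hexadecimal.
Add column by column in base 16, right to left:
  9+6 = F
  D+1 = E
  B+7 = 2 carry 1
  4+5+1 = A
  0+7 = 7
  F+0 = F
  5+0 = 5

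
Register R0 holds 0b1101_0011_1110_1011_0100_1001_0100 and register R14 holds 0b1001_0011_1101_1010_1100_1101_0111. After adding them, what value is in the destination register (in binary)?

0b10110011111000110000101101011

Add column by column in base 2, right to left:
  0+1 = 1
  0+1 = 1
  1+1 = 0 carry 1
  0+0+1 = 1
  1+1 = 0 carry 1
  0+0+1 = 1
  0+1 = 1
  1+1 = 0 carry 1
  0+0+1 = 1
  0+0 = 0
  1+1 = 0 carry 1
  0+1+1 = 0 carry 1
  1+0+1 = 0 carry 1
  1+1+1 = 1 carry 1
  0+0+1 = 1
  1+1 = 0 carry 1
  0+1+1 = 0 carry 1
  1+0+1 = 0 carry 1
  1+1+1 = 1 carry 1
  1+1+1 = 1 carry 1
  1+1+1 = 1 carry 1
  1+1+1 = 1 carry 1
  0+0+1 = 1
  0+0 = 0
  1+1 = 0 carry 1
  0+0+1 = 1
  1+0 = 1
  1+1 = 0 carry 1
  final carry 1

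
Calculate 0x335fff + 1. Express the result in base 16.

0x336000

The trailing 3 digits are F (max in base 16), so adding 1 cascades: they roll to 0 and the next digit up increments.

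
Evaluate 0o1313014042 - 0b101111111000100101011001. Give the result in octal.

0o1233107311

0b101111111000100101011001 = 0o57704531 in octal.
Subtract column by column in base 8:
  2-1 → 1
  4-3 → 1
  0-5 → 3 (borrow)
  4-4-1 → 7 (borrow)
  1-0-1 → 0
  0-7 → 1 (borrow)
  3-7-1 → 3 (borrow)
  1-5-1 → 3 (borrow)
  3-0-1 → 2
  1-0 → 1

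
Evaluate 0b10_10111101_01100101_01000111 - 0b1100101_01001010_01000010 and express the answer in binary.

0b10010110000001101100000101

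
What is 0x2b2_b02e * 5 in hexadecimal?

Multiply each base-16 digit by 5, carrying:
  e×5 = 70 → write 6 carry 4
  2×5+4 = 14 → write e
  0×5 = 0 → write 0
  b×5 = 55 → write 7 carry 3
  2×5+3 = 13 → write d
  b×5 = 55 → write 7 carry 3
  2×5+3 = 13 → write d

0xd7d70e6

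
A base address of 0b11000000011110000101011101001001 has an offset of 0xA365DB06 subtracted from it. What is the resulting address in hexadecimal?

0x1D127C43

0b11000000011110000101011101001001 = 0xC0785749 in hexadecimal.
Subtract column by column in base 16:
  9-6 → 3
  4-0 → 4
  7-B → C (borrow)
  5-D-1 → 7 (borrow)
  8-5-1 → 2
  7-6 → 1
  0-3 → D (borrow)
  C-A-1 → 1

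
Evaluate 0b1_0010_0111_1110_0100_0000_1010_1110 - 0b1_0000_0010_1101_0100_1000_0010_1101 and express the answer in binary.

0b10010100001111100010000001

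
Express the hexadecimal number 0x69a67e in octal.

0o32323176

Expand each hex digit to 4 bits: 6=0110 9=1001 a=1010 6=0110 7=0111 e=1110.
Group the bits in threes: 011 010 011 010 011 001 111 110 → 32323176.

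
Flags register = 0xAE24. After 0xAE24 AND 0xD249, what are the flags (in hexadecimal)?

AND each hex digit independently (no carries):
  A&D=8, E&2=2, 2&4=0, 4&9=0

0x8200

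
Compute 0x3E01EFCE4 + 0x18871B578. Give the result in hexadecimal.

0x56890B25C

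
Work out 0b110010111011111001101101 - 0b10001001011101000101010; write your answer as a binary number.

Subtract column by column in base 2:
  1-0 → 1
  0-1 → 1 (borrow)
  1-0-1 → 0
  1-1 → 0
  0-0 → 0
  1-1 → 0
  1-0 → 1
  0-0 → 0
  0-0 → 0
  1-1 → 0
  1-0 → 1
  1-1 → 0
  1-1 → 0
  1-1 → 0
  0-0 → 0
  1-1 → 0
  1-0 → 1
  1-0 → 1
  0-1 → 1 (borrow)
  1-0-1 → 0
  0-0 → 0
  0-0 → 0
  1-1 → 0
  1-0 → 1

0b100001110000010001000011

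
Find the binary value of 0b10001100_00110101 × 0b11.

0b11010010010011111

Multiply each base-2 digit by 3, carrying:
  1×3 = 3 → write 1 carry 1
  0×3+1 = 1 → write 1
  1×3 = 3 → write 1 carry 1
  0×3+1 = 1 → write 1
  1×3 = 3 → write 1 carry 1
  1×3+1 = 4 → write 0 carry 2
  0×3+2 = 2 → write 0 carry 1
  0×3+1 = 1 → write 1
  0×3 = 0 → write 0
  0×3 = 0 → write 0
  1×3 = 3 → write 1 carry 1
  1×3+1 = 4 → write 0 carry 2
  0×3+2 = 2 → write 0 carry 1
  0×3+1 = 1 → write 1
  0×3 = 0 → write 0
  1×3 = 3 → write 1 carry 1
  remaining carry: 1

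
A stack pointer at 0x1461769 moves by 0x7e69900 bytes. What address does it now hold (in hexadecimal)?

0x92cb069

Add column by column in base 16, right to left:
  9+0 = 9
  6+0 = 6
  7+9 = 0 carry 1
  1+9+1 = b
  6+6 = c
  4+e = 2 carry 1
  1+7+1 = 9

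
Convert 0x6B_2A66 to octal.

Expand each hex digit to 4 bits: 6=0110 B=1011 2=0010 A=1010 6=0110 6=0110.
Group the bits in threes: 011 010 110 010 101 001 100 110 → 32625146.

0o32625146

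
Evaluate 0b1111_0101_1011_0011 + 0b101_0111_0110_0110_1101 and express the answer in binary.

0b1100110110000100000

Add column by column in base 2, right to left:
  1+1 = 0 carry 1
  1+0+1 = 0 carry 1
  0+1+1 = 0 carry 1
  0+1+1 = 0 carry 1
  1+0+1 = 0 carry 1
  1+1+1 = 1 carry 1
  0+1+1 = 0 carry 1
  1+0+1 = 0 carry 1
  1+0+1 = 0 carry 1
  0+1+1 = 0 carry 1
  1+1+1 = 1 carry 1
  0+0+1 = 1
  1+1 = 0 carry 1
  1+1+1 = 1 carry 1
  1+1+1 = 1 carry 1
  1+0+1 = 0 carry 1
  0+1+1 = 0 carry 1
  0+0+1 = 1
  0+1 = 1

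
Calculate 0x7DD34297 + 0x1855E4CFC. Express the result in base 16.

0x203318F93

Add column by column in base 16, right to left:
  7+C = 3 carry 1
  9+F+1 = 9 carry 1
  2+C+1 = F
  4+4 = 8
  3+E = 1 carry 1
  D+5+1 = 3 carry 1
  D+5+1 = 3 carry 1
  7+8+1 = 0 carry 1
  0+1+1 = 2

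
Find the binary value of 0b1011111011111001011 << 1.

0b10111110111110010110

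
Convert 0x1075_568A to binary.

Expand each hex digit to 4 bits: 1=0001 0=0000 7=0111 5=0101 5=0101 6=0110 8=1000 A=1010.

0b10000011101010101011010001010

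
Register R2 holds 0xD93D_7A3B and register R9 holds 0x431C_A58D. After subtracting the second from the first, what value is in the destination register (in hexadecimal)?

0x9620D4AE

Subtract column by column in base 16:
  B-D → E (borrow)
  3-8-1 → A (borrow)
  A-5-1 → 4
  7-A → D (borrow)
  D-C-1 → 0
  3-1 → 2
  9-3 → 6
  D-4 → 9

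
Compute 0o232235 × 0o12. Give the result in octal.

Multiply each base-8 digit by 10, carrying:
  5×10 = 50 → write 2 carry 6
  3×10+6 = 36 → write 4 carry 4
  2×10+4 = 24 → write 0 carry 3
  2×10+3 = 23 → write 7 carry 2
  3×10+2 = 32 → write 0 carry 4
  2×10+4 = 24 → write 0 carry 3
  remaining carry: 3

0o3007042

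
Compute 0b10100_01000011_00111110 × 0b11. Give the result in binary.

0b1111001100100110111010

Multiply each base-2 digit by 3, carrying:
  0×3 = 0 → write 0
  1×3 = 3 → write 1 carry 1
  1×3+1 = 4 → write 0 carry 2
  1×3+2 = 5 → write 1 carry 2
  1×3+2 = 5 → write 1 carry 2
  1×3+2 = 5 → write 1 carry 2
  0×3+2 = 2 → write 0 carry 1
  0×3+1 = 1 → write 1
  1×3 = 3 → write 1 carry 1
  1×3+1 = 4 → write 0 carry 2
  0×3+2 = 2 → write 0 carry 1
  0×3+1 = 1 → write 1
  0×3 = 0 → write 0
  0×3 = 0 → write 0
  1×3 = 3 → write 1 carry 1
  0×3+1 = 1 → write 1
  0×3 = 0 → write 0
  0×3 = 0 → write 0
  1×3 = 3 → write 1 carry 1
  0×3+1 = 1 → write 1
  1×3 = 3 → write 1 carry 1
  remaining carry: 1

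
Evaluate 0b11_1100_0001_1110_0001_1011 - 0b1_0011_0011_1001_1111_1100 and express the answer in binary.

0b1010001110010000011111

Subtract column by column in base 2:
  1-0 → 1
  1-0 → 1
  0-1 → 1 (borrow)
  1-1-1 → 1 (borrow)
  1-1-1 → 1 (borrow)
  0-1-1 → 0 (borrow)
  0-1-1 → 0 (borrow)
  0-1-1 → 0 (borrow)
  0-1-1 → 0 (borrow)
  1-0-1 → 0
  1-0 → 1
  1-1 → 0
  1-1 → 0
  0-1 → 1 (borrow)
  0-0-1 → 1 (borrow)
  0-0-1 → 1 (borrow)
  0-1-1 → 0 (borrow)
  0-1-1 → 0 (borrow)
  1-0-1 → 0
  1-0 → 1
  1-1 → 0
  1-0 → 1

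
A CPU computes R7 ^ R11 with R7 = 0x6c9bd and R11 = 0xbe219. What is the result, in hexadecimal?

0xd2ba4

XOR each hex digit independently (no carries):
  6^b=d, c^e=2, 9^2=b, b^1=a, d^9=4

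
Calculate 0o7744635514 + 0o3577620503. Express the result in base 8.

Add column by column in base 8, right to left:
  4+3 = 7
  1+0 = 1
  5+5 = 2 carry 1
  5+0+1 = 6
  3+2 = 5
  6+6 = 4 carry 1
  4+7+1 = 4 carry 1
  4+7+1 = 4 carry 1
  7+5+1 = 5 carry 1
  7+3+1 = 3 carry 1
  final carry 1

0o13544456217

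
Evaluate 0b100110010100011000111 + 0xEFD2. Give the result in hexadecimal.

0x141899

0b100110010100011000111 = 0x1328C7 in hexadecimal.
Add column by column in base 16, right to left:
  7+2 = 9
  C+D = 9 carry 1
  8+F+1 = 8 carry 1
  2+E+1 = 1 carry 1
  3+0+1 = 4
  1+0 = 1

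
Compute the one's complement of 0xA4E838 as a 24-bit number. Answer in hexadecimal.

0x5B17C7

Each hex digit d becomes F−d:
  A→5, 4→B, E→1, 8→7, 3→C, 8→7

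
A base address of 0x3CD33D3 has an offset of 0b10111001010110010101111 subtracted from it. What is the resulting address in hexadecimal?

0b10111001010110010101111 = 0x5CACAF in hexadecimal.
Subtract column by column in base 16:
  3-F → 4 (borrow)
  D-A-1 → 2
  3-C → 7 (borrow)
  3-A-1 → 8 (borrow)
  D-C-1 → 0
  C-5 → 7
  3-0 → 3

0x3708724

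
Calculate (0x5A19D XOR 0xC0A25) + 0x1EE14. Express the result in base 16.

0xB99CC

First 0x5A19D XOR 0xC0A25 = 0x9ABB8.
Add column by column in base 16, right to left:
  8+4 = C
  B+1 = C
  B+E = 9 carry 1
  A+E+1 = 9 carry 1
  9+1+1 = B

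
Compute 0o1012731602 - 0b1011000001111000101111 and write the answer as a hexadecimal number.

0x7FF9553

0o1012731602 = 0x82BB382 in hexadecimal.
0b1011000001111000101111 = 0x2C1E2F in hexadecimal.
Subtract column by column in base 16:
  2-F → 3 (borrow)
  8-2-1 → 5
  3-E → 5 (borrow)
  B-1-1 → 9
  B-C → F (borrow)
  2-2-1 → F (borrow)
  8-0-1 → 7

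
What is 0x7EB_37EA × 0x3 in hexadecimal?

0x17C1A7BE

Multiply each base-16 digit by 3, carrying:
  A×3 = 30 → write E carry 1
  E×3+1 = 43 → write B carry 2
  7×3+2 = 23 → write 7 carry 1
  3×3+1 = 10 → write A
  B×3 = 33 → write 1 carry 2
  E×3+2 = 44 → write C carry 2
  7×3+2 = 23 → write 7 carry 1
  remaining carry: 1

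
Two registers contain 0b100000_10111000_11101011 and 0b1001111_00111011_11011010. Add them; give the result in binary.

0b11011111111010011000101

Add column by column in base 2, right to left:
  1+0 = 1
  1+1 = 0 carry 1
  0+0+1 = 1
  1+1 = 0 carry 1
  0+1+1 = 0 carry 1
  1+0+1 = 0 carry 1
  1+1+1 = 1 carry 1
  1+1+1 = 1 carry 1
  0+1+1 = 0 carry 1
  0+1+1 = 0 carry 1
  0+0+1 = 1
  1+1 = 0 carry 1
  1+1+1 = 1 carry 1
  1+1+1 = 1 carry 1
  0+0+1 = 1
  1+0 = 1
  0+1 = 1
  0+1 = 1
  0+1 = 1
  0+1 = 1
  0+0 = 0
  1+0 = 1
  0+1 = 1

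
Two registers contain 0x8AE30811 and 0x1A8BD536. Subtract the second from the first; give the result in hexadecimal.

0x705732DB

Subtract column by column in base 16:
  1-6 → B (borrow)
  1-3-1 → D (borrow)
  8-5-1 → 2
  0-D → 3 (borrow)
  3-B-1 → 7 (borrow)
  E-8-1 → 5
  A-A → 0
  8-1 → 7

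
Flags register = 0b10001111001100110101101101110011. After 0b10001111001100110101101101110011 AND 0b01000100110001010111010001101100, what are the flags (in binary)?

0b00000100000000010101000001100000

AND bit by bit (1 only where both bits are 1):
  10001111001100110101101101110011
& 01000100110001010111010001101100
= 00000100000000010101000001100000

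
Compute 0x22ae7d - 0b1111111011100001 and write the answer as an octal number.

0o10327634

0x22ae7d = 0o10527175 in octal.
0b1111111011100001 = 0o177341 in octal.
Subtract column by column in base 8:
  5-1 → 4
  7-4 → 3
  1-3 → 6 (borrow)
  7-7-1 → 7 (borrow)
  2-7-1 → 2 (borrow)
  5-1-1 → 3
  0-0 → 0
  1-0 → 1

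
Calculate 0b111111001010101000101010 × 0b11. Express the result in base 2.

Multiply each base-2 digit by 3, carrying:
  0×3 = 0 → write 0
  1×3 = 3 → write 1 carry 1
  0×3+1 = 1 → write 1
  1×3 = 3 → write 1 carry 1
  0×3+1 = 1 → write 1
  1×3 = 3 → write 1 carry 1
  0×3+1 = 1 → write 1
  0×3 = 0 → write 0
  0×3 = 0 → write 0
  1×3 = 3 → write 1 carry 1
  0×3+1 = 1 → write 1
  1×3 = 3 → write 1 carry 1
  0×3+1 = 1 → write 1
  1×3 = 3 → write 1 carry 1
  0×3+1 = 1 → write 1
  1×3 = 3 → write 1 carry 1
  0×3+1 = 1 → write 1
  0×3 = 0 → write 0
  1×3 = 3 → write 1 carry 1
  1×3+1 = 4 → write 0 carry 2
  1×3+2 = 5 → write 1 carry 2
  1×3+2 = 5 → write 1 carry 2
  1×3+2 = 5 → write 1 carry 2
  1×3+2 = 5 → write 1 carry 2
  remaining carry: 10

0b10111101011111111001111110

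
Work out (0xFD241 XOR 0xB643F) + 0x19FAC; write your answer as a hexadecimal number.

First 0xFD241 XOR 0xB643F = 0x4B67E.
Add column by column in base 16, right to left:
  E+C = A carry 1
  7+A+1 = 2 carry 1
  6+F+1 = 6 carry 1
  B+9+1 = 5 carry 1
  4+1+1 = 6

0x6562A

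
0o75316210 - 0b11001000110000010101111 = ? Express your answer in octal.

0b11001000110000010101111 = 0o31060257 in octal.
Subtract column by column in base 8:
  0-7 → 1 (borrow)
  1-5-1 → 3 (borrow)
  2-2-1 → 7 (borrow)
  6-0-1 → 5
  1-6 → 3 (borrow)
  3-0-1 → 2
  5-1 → 4
  7-3 → 4

0o44235731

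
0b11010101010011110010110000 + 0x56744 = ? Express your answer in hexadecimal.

0b11010101010011110010110000 = 0x3553cb0 in hexadecimal.
Add column by column in base 16, right to left:
  0+4 = 4
  b+4 = f
  c+7 = 3 carry 1
  3+6+1 = a
  5+5 = a
  5+0 = 5
  3+0 = 3

0x35aa3f4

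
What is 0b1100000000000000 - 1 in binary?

0b1011111111111111

The trailing 14 digits are 0, so subtracting 1 borrows through: they become 1 and the next digit up decrements.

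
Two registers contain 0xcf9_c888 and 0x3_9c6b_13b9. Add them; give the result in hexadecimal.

0x3a964dc41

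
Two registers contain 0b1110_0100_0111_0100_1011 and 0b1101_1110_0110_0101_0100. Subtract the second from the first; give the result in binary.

0b110000011110111

Subtract column by column in base 2:
  1-0 → 1
  1-0 → 1
  0-1 → 1 (borrow)
  1-0-1 → 0
  0-1 → 1 (borrow)
  0-0-1 → 1 (borrow)
  1-1-1 → 1 (borrow)
  0-0-1 → 1 (borrow)
  1-0-1 → 0
  1-1 → 0
  1-1 → 0
  0-0 → 0
  0-0 → 0
  0-1 → 1 (borrow)
  1-1-1 → 1 (borrow)
  0-1-1 → 0 (borrow)
  0-1-1 → 0 (borrow)
  1-0-1 → 0
  1-1 → 0
  1-1 → 0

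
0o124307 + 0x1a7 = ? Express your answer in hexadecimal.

0o124307 = 0xa8c7 in hexadecimal.
Add column by column in base 16, right to left:
  7+7 = e
  c+a = 6 carry 1
  8+1+1 = a
  a+0 = a

0xaa6e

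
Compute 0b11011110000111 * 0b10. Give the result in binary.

Multiply each base-2 digit by 2, carrying:
  1×2 = 2 → write 0 carry 1
  1×2+1 = 3 → write 1 carry 1
  1×2+1 = 3 → write 1 carry 1
  0×2+1 = 1 → write 1
  0×2 = 0 → write 0
  0×2 = 0 → write 0
  0×2 = 0 → write 0
  1×2 = 2 → write 0 carry 1
  1×2+1 = 3 → write 1 carry 1
  1×2+1 = 3 → write 1 carry 1
  1×2+1 = 3 → write 1 carry 1
  0×2+1 = 1 → write 1
  1×2 = 2 → write 0 carry 1
  1×2+1 = 3 → write 1 carry 1
  remaining carry: 1

0b110111100001110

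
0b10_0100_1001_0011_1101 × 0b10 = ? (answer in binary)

Multiply each base-2 digit by 2, carrying:
  1×2 = 2 → write 0 carry 1
  0×2+1 = 1 → write 1
  1×2 = 2 → write 0 carry 1
  1×2+1 = 3 → write 1 carry 1
  1×2+1 = 3 → write 1 carry 1
  1×2+1 = 3 → write 1 carry 1
  0×2+1 = 1 → write 1
  0×2 = 0 → write 0
  1×2 = 2 → write 0 carry 1
  0×2+1 = 1 → write 1
  0×2 = 0 → write 0
  1×2 = 2 → write 0 carry 1
  0×2+1 = 1 → write 1
  0×2 = 0 → write 0
  1×2 = 2 → write 0 carry 1
  0×2+1 = 1 → write 1
  0×2 = 0 → write 0
  1×2 = 2 → write 0 carry 1
  remaining carry: 1

0b1001001001001111010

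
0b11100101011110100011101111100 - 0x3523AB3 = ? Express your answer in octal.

0o3127206311

0b11100101011110100011101111100 = 0o3453643574 in octal.
0x3523AB3 = 0o324435263 in octal.
Subtract column by column in base 8:
  4-3 → 1
  7-6 → 1
  5-2 → 3
  3-5 → 6 (borrow)
  4-3-1 → 0
  6-4 → 2
  3-4 → 7 (borrow)
  5-2-1 → 2
  4-3 → 1
  3-0 → 3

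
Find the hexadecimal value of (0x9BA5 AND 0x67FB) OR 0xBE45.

0xBFE5

0x9BA5 AND 0x67FB = 0x03A1.
Then OR with 0xBE45.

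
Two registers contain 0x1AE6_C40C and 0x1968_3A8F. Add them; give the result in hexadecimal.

Add column by column in base 16, right to left:
  C+F = B carry 1
  0+8+1 = 9
  4+A = E
  C+3 = F
  6+8 = E
  E+6 = 4 carry 1
  A+9+1 = 4 carry 1
  1+1+1 = 3

0x344EFE9B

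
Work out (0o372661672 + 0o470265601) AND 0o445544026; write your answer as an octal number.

0o41144022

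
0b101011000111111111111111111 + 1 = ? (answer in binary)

0b101011001000000000000000000

The trailing 18 digits are 1 (max in base 2), so adding 1 cascades: they roll to 0 and the next digit up increments.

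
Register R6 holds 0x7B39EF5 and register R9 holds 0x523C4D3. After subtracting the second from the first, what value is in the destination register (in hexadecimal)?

0x28FDA22

Subtract column by column in base 16:
  5-3 → 2
  F-D → 2
  E-4 → A
  9-C → D (borrow)
  3-3-1 → F (borrow)
  B-2-1 → 8
  7-5 → 2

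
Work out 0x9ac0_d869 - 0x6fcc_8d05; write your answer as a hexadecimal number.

0x2af44b64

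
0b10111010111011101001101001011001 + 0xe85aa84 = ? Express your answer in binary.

0b11001001011101000100010011011101

0xe85aa84 = 0b1110100001011010101010000100 in binary.
Add column by column in base 2, right to left:
  1+0 = 1
  0+0 = 0
  0+1 = 1
  1+0 = 1
  1+0 = 1
  0+0 = 0
  1+0 = 1
  0+1 = 1
  0+0 = 0
  1+1 = 0 carry 1
  0+0+1 = 1
  1+1 = 0 carry 1
  1+0+1 = 0 carry 1
  0+1+1 = 0 carry 1
  0+0+1 = 1
  1+1 = 0 carry 1
  0+1+1 = 0 carry 1
  1+0+1 = 0 carry 1
  1+1+1 = 1 carry 1
  1+0+1 = 0 carry 1
  0+0+1 = 1
  1+0 = 1
  1+0 = 1
  1+1 = 0 carry 1
  0+0+1 = 1
  1+1 = 0 carry 1
  0+1+1 = 0 carry 1
  1+1+1 = 1 carry 1
  1+0+1 = 0 carry 1
  1+0+1 = 0 carry 1
  0+0+1 = 1
  1+0 = 1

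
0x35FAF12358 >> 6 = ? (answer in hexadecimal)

0xD7EBC48D

6 bits is not a whole number of base-16 digits; in binary: 11010111111010111100010010001101011000 >> 6 = 11010111111010111100010010001101.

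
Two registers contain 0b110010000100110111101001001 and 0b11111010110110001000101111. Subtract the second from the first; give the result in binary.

0b10010101110000110100011010

Subtract column by column in base 2:
  1-1 → 0
  0-1 → 1 (borrow)
  0-1-1 → 0 (borrow)
  1-1-1 → 1 (borrow)
  0-0-1 → 1 (borrow)
  0-1-1 → 0 (borrow)
  1-0-1 → 0
  0-0 → 0
  1-0 → 1
  1-1 → 0
  1-0 → 1
  1-0 → 1
  0-0 → 0
  1-1 → 0
  1-1 → 0
  0-0 → 0
  0-1 → 1 (borrow)
  1-1-1 → 1 (borrow)
  0-0-1 → 1 (borrow)
  0-1-1 → 0 (borrow)
  0-0-1 → 1 (borrow)
  0-1-1 → 0 (borrow)
  1-1-1 → 1 (borrow)
  0-1-1 → 0 (borrow)
  0-1-1 → 0 (borrow)
  1-1-1 → 1 (borrow)
  1-0-1 → 0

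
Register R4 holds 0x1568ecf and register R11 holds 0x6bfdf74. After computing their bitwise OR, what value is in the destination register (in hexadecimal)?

OR each hex digit independently (no carries):
  1|6=7, 5|b=f, 6|f=f, 8|d=d, e|f=f, c|7=f, f|4=f

0x7ffdfff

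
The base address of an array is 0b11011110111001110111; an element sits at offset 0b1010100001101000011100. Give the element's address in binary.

0b1110000000100010010011

Add column by column in base 2, right to left:
  1+0 = 1
  1+0 = 1
  1+1 = 0 carry 1
  0+1+1 = 0 carry 1
  1+1+1 = 1 carry 1
  1+0+1 = 0 carry 1
  1+0+1 = 0 carry 1
  0+0+1 = 1
  0+0 = 0
  1+1 = 0 carry 1
  1+0+1 = 0 carry 1
  1+1+1 = 1 carry 1
  0+1+1 = 0 carry 1
  1+0+1 = 0 carry 1
  1+0+1 = 0 carry 1
  1+0+1 = 0 carry 1
  1+0+1 = 0 carry 1
  0+1+1 = 0 carry 1
  1+0+1 = 0 carry 1
  1+1+1 = 1 carry 1
  0+0+1 = 1
  0+1 = 1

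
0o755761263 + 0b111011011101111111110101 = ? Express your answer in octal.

0o1051341250

0b111011011101111111110101 = 0o73357765 in octal.
Add column by column in base 8, right to left:
  3+5 = 0 carry 1
  6+6+1 = 5 carry 1
  2+7+1 = 2 carry 1
  1+7+1 = 1 carry 1
  6+5+1 = 4 carry 1
  7+3+1 = 3 carry 1
  5+3+1 = 1 carry 1
  5+7+1 = 5 carry 1
  7+0+1 = 0 carry 1
  final carry 1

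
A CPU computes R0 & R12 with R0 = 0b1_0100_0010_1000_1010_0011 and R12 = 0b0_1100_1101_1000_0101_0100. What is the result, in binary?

AND bit by bit (1 only where both bits are 1):
  101000010100010100011
& 011001101100001010100
= 001000000100000000000

0b001000000100000000000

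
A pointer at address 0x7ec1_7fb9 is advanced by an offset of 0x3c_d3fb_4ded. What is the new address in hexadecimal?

0x3d52bccda6

Add column by column in base 16, right to left:
  9+d = 6 carry 1
  b+e+1 = a carry 1
  f+d+1 = d carry 1
  7+4+1 = c
  1+b = c
  c+f = b carry 1
  e+3+1 = 2 carry 1
  7+d+1 = 5 carry 1
  0+c+1 = d
  0+3 = 3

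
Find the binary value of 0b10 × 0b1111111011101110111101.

0b11111110111011101111010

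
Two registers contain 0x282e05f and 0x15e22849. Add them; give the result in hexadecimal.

0x186508a8

Add column by column in base 16, right to left:
  f+9 = 8 carry 1
  5+4+1 = a
  0+8 = 8
  e+2 = 0 carry 1
  2+2+1 = 5
  8+e = 6 carry 1
  2+5+1 = 8
  0+1 = 1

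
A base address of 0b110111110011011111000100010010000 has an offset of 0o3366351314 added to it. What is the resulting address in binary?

0b111011010010010010101101101011100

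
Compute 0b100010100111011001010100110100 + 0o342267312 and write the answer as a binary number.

0o342267312 = 0b11100010010110111011001010 in binary.
Add column by column in base 2, right to left:
  0+0 = 0
  0+1 = 1
  1+0 = 1
  0+1 = 1
  1+0 = 1
  1+0 = 1
  0+1 = 1
  0+1 = 1
  1+0 = 1
  0+1 = 1
  1+1 = 0 carry 1
  0+1+1 = 0 carry 1
  1+0+1 = 0 carry 1
  0+1+1 = 0 carry 1
  0+1+1 = 0 carry 1
  1+0+1 = 0 carry 1
  1+1+1 = 1 carry 1
  0+0+1 = 1
  1+0 = 1
  1+1 = 0 carry 1
  1+0+1 = 0 carry 1
  0+0+1 = 1
  0+0 = 0
  1+1 = 0 carry 1
  0+1+1 = 0 carry 1
  1+1+1 = 1 carry 1
  0+0+1 = 1
  0+0 = 0
  0+0 = 0
  1+0 = 1

0b100110001001110000001111111110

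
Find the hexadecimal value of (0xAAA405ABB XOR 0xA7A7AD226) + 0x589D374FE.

0x65A0DFD9B

First 0xAAA405ABB XOR 0xA7A7AD226 = 0x0D03A889D.
Add column by column in base 16, right to left:
  D+E = B carry 1
  9+F+1 = 9 carry 1
  8+4+1 = D
  8+7 = F
  A+3 = D
  3+D = 0 carry 1
  0+9+1 = A
  D+8 = 5 carry 1
  0+5+1 = 6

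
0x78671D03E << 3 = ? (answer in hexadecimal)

3 bits is not a whole number of base-16 digits; in binary: 11110000110011100011101000000111110 << 3 = 11110000110011100011101000000111110000.

0x3C338E81F0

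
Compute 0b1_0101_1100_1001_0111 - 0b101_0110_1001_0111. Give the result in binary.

0b10000011000000000

Subtract column by column in base 2:
  1-1 → 0
  1-1 → 0
  1-1 → 0
  0-0 → 0
  1-1 → 0
  0-0 → 0
  0-0 → 0
  1-1 → 0
  0-0 → 0
  0-1 → 1 (borrow)
  1-1-1 → 1 (borrow)
  1-0-1 → 0
  1-1 → 0
  0-0 → 0
  1-1 → 0
  0-0 → 0
  1-0 → 1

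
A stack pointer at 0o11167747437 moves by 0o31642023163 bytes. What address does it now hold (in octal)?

0o43031772622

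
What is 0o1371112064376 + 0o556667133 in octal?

0o1371670753531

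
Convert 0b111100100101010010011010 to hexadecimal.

Group the bits into nibbles: 1111 0010 0101 0100 1001 1010 → F2549A.

0xF2549A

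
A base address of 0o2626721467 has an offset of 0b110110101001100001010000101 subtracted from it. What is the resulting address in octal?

0b110110101001100001010000101 = 0o665141205 in octal.
Subtract column by column in base 8:
  7-5 → 2
  6-0 → 6
  4-2 → 2
  1-1 → 0
  2-4 → 6 (borrow)
  7-1-1 → 5
  6-5 → 1
  2-6 → 4 (borrow)
  6-6-1 → 7 (borrow)
  2-0-1 → 1

0o1741560262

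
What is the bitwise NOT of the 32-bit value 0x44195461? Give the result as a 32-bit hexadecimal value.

Each hex digit d becomes F−d:
  4→B, 4→B, 1→E, 9→6, 5→A, 4→B, 6→9, 1→E

0xBBE6AB9E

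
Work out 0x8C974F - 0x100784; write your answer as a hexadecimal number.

Subtract column by column in base 16:
  F-4 → B
  4-8 → C (borrow)
  7-7-1 → F (borrow)
  9-0-1 → 8
  C-0 → C
  8-1 → 7

0x7C8FCB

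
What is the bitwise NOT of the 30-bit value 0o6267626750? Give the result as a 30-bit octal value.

Each oct digit d becomes 7−d:
  6→1, 2→5, 6→1, 7→0, 6→1, 2→5, 6→1, 7→0, 5→2, 0→7

0o1510151027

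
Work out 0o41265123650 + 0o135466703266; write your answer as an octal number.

0o176754027136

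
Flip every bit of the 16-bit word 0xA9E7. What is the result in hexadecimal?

0x5618

Each hex digit d becomes F−d:
  A→5, 9→6, E→1, 7→8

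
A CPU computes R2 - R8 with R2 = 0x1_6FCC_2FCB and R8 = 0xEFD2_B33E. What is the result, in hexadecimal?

0x7FF97C8D

Subtract column by column in base 16:
  B-E → D (borrow)
  C-3-1 → 8
  F-3 → C
  2-B → 7 (borrow)
  C-2-1 → 9
  C-D → F (borrow)
  F-F-1 → F (borrow)
  6-E-1 → 7 (borrow)
  1-0-1 → 0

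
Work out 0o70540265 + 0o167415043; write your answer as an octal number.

Add column by column in base 8, right to left:
  5+3 = 0 carry 1
  6+4+1 = 3 carry 1
  2+0+1 = 3
  0+5 = 5
  4+1 = 5
  5+4 = 1 carry 1
  0+7+1 = 0 carry 1
  7+6+1 = 6 carry 1
  0+1+1 = 2

0o260155330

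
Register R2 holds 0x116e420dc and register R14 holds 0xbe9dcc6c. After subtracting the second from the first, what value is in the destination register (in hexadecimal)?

Subtract column by column in base 16:
  c-c → 0
  d-6 → 7
  0-c → 4 (borrow)
  2-c-1 → 5 (borrow)
  4-d-1 → 6 (borrow)
  e-9-1 → 4
  6-e → 8 (borrow)
  1-b-1 → 5 (borrow)
  1-0-1 → 0

0x58465470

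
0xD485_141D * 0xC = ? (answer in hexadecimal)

0x9F63CF15C

Multiply each base-16 digit by 12, carrying:
  D×12 = 156 → write C carry 9
  1×12+9 = 21 → write 5 carry 1
  4×12+1 = 49 → write 1 carry 3
  1×12+3 = 15 → write F
  5×12 = 60 → write C carry 3
  8×12+3 = 99 → write 3 carry 6
  4×12+6 = 54 → write 6 carry 3
  D×12+3 = 159 → write F carry 9
  remaining carry: 9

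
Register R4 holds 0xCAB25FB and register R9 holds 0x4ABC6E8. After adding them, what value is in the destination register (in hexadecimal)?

0x1156ECE3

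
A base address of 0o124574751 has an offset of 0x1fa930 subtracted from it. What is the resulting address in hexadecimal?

0o124574751 = 0x152f9e9 in hexadecimal.
Subtract column by column in base 16:
  9-0 → 9
  e-3 → b
  9-9 → 0
  f-a → 5
  2-f → 3 (borrow)
  5-1-1 → 3
  1-0 → 1

0x13350b9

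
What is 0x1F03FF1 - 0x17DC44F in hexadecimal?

0x727BA2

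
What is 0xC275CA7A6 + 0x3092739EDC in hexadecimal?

0x3CB9D04682

Add column by column in base 16, right to left:
  6+C = 2 carry 1
  A+D+1 = 8 carry 1
  7+E+1 = 6 carry 1
  A+9+1 = 4 carry 1
  C+3+1 = 0 carry 1
  5+7+1 = D
  7+2 = 9
  2+9 = B
  C+0 = C
  0+3 = 3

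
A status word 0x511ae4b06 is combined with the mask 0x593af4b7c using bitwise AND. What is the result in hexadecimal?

AND each hex digit independently (no carries):
  5&5=5, 1&9=1, 1&3=1, a&a=a, e&f=e, 4&4=4, b&b=b, 0&7=0, 6&c=4

0x511ae4b04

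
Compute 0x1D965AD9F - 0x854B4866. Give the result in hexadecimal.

0x1541A6539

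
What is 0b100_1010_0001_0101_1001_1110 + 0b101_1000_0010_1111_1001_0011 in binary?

Add column by column in base 2, right to left:
  0+1 = 1
  1+1 = 0 carry 1
  1+0+1 = 0 carry 1
  1+0+1 = 0 carry 1
  1+1+1 = 1 carry 1
  0+0+1 = 1
  0+0 = 0
  1+1 = 0 carry 1
  1+1+1 = 1 carry 1
  0+1+1 = 0 carry 1
  1+1+1 = 1 carry 1
  0+1+1 = 0 carry 1
  1+0+1 = 0 carry 1
  0+1+1 = 0 carry 1
  0+0+1 = 1
  0+0 = 0
  0+0 = 0
  1+0 = 1
  0+0 = 0
  1+1 = 0 carry 1
  0+1+1 = 0 carry 1
  0+0+1 = 1
  1+1 = 0 carry 1
  final carry 1

0b101000100100010100110001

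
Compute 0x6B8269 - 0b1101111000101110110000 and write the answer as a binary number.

0x6B8269 = 0b11010111000001001101001 in binary.
Subtract column by column in base 2:
  1-0 → 1
  0-0 → 0
  0-0 → 0
  1-0 → 1
  0-1 → 1 (borrow)
  1-1-1 → 1 (borrow)
  1-0-1 → 0
  0-1 → 1 (borrow)
  0-1-1 → 0 (borrow)
  1-1-1 → 1 (borrow)
  0-0-1 → 1 (borrow)
  0-1-1 → 0 (borrow)
  0-0-1 → 1 (borrow)
  0-0-1 → 1 (borrow)
  0-0-1 → 1 (borrow)
  1-1-1 → 1 (borrow)
  1-1-1 → 1 (borrow)
  1-1-1 → 1 (borrow)
  0-1-1 → 0 (borrow)
  1-0-1 → 0
  0-1 → 1 (borrow)
  1-1-1 → 1 (borrow)
  1-0-1 → 0

0b1100111111011010111001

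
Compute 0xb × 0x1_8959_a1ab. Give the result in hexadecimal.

Multiply each base-16 digit by 11, carrying:
  b×11 = 121 → write 9 carry 7
  a×11+7 = 117 → write 5 carry 7
  1×11+7 = 18 → write 2 carry 1
  a×11+1 = 111 → write f carry 6
  9×11+6 = 105 → write 9 carry 6
  5×11+6 = 61 → write d carry 3
  9×11+3 = 102 → write 6 carry 6
  8×11+6 = 94 → write e carry 5
  1×11+5 = 16 → write 0 carry 1
  remaining carry: 1

0x10e6d9f259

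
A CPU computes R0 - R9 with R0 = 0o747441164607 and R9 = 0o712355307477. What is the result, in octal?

Subtract column by column in base 8:
  7-7 → 0
  0-7 → 1 (borrow)
  6-4-1 → 1
  4-7 → 5 (borrow)
  6-0-1 → 5
  1-3 → 6 (borrow)
  1-5-1 → 3 (borrow)
  4-5-1 → 6 (borrow)
  4-3-1 → 0
  7-2 → 5
  4-1 → 3
  7-7 → 0

0o35063655110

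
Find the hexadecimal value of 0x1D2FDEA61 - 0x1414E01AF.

Subtract column by column in base 16:
  1-F → 2 (borrow)
  6-A-1 → B (borrow)
  A-1-1 → 8
  E-0 → E
  D-E → F (borrow)
  F-4-1 → A
  2-1 → 1
  D-4 → 9
  1-1 → 0

0x91AFE8B2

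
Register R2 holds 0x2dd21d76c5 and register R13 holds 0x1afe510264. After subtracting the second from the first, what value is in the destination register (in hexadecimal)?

0x12d3cc7461

Subtract column by column in base 16:
  5-4 → 1
  c-6 → 6
  6-2 → 4
  7-0 → 7
  d-1 → c
  1-5 → c (borrow)
  2-e-1 → 3 (borrow)
  d-f-1 → d (borrow)
  d-a-1 → 2
  2-1 → 1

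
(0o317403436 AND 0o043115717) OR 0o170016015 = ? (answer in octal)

0o173017417

0o317403436 AND 0o043115717 = 0o003001416.
Then OR with 0o170016015.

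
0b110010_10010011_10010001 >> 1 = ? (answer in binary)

Right shift by 1: drop the 1 least-significant bit.

0b110010100100111001000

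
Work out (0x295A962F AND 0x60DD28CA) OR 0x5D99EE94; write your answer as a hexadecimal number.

0x7DD9EE9E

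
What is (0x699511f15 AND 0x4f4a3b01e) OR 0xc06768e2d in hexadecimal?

0xc96779e3d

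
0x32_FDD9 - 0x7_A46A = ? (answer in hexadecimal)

0x2B596F

Subtract column by column in base 16:
  9-A → F (borrow)
  D-6-1 → 6
  D-4 → 9
  F-A → 5
  2-7 → B (borrow)
  3-0-1 → 2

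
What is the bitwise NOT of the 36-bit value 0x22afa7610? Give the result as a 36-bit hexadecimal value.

Each hex digit d becomes f−d:
  2→d, 2→d, a→5, f→0, a→5, 7→8, 6→9, 1→e, 0→f

0xdd50589ef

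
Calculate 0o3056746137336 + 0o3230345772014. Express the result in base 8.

0o6307314131352

Add column by column in base 8, right to left:
  6+4 = 2 carry 1
  3+1+1 = 5
  3+0 = 3
  7+2 = 1 carry 1
  3+7+1 = 3 carry 1
  1+7+1 = 1 carry 1
  6+5+1 = 4 carry 1
  4+4+1 = 1 carry 1
  7+3+1 = 3 carry 1
  6+0+1 = 7
  5+3 = 0 carry 1
  0+2+1 = 3
  3+3 = 6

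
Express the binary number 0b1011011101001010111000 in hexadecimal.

0x2DD2B8

Group the bits into nibbles: 0010 1101 1101 0010 1011 1000 → 2DD2B8.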